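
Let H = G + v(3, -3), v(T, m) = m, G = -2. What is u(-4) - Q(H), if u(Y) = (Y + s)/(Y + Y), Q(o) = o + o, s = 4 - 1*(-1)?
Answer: 79/8 ≈ 9.8750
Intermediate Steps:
s = 5 (s = 4 + 1 = 5)
H = -5 (H = -2 - 3 = -5)
Q(o) = 2*o
u(Y) = (5 + Y)/(2*Y) (u(Y) = (Y + 5)/(Y + Y) = (5 + Y)/((2*Y)) = (5 + Y)*(1/(2*Y)) = (5 + Y)/(2*Y))
u(-4) - Q(H) = (½)*(5 - 4)/(-4) - 2*(-5) = (½)*(-¼)*1 - 1*(-10) = -⅛ + 10 = 79/8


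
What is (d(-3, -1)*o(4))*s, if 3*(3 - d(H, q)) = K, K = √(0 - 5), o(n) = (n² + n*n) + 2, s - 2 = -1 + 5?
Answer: 612 - 68*I*√5 ≈ 612.0 - 152.05*I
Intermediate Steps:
s = 6 (s = 2 + (-1 + 5) = 2 + 4 = 6)
o(n) = 2 + 2*n² (o(n) = (n² + n²) + 2 = 2*n² + 2 = 2 + 2*n²)
K = I*√5 (K = √(-5) = I*√5 ≈ 2.2361*I)
d(H, q) = 3 - I*√5/3
(d(-3, -1)*o(4))*s = ((3 - I*√5/3)*(2 + 2*4²))*6 = ((3 - I*√5/3)*(2 + 2*16))*6 = ((3 - I*√5/3)*(2 + 32))*6 = ((3 - I*√5/3)*34)*6 = (102 - 34*I*√5/3)*6 = 612 - 68*I*√5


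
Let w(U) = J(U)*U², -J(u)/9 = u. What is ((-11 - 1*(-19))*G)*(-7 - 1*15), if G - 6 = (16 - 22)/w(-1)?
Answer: -2816/3 ≈ -938.67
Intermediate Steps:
J(u) = -9*u
w(U) = -9*U³ (w(U) = (-9*U)*U² = -9*U³)
G = 16/3 (G = 6 + (16 - 22)/((-9*(-1)³)) = 6 - 6/((-9*(-1))) = 6 - 6/9 = 6 - 6*⅑ = 6 - ⅔ = 16/3 ≈ 5.3333)
((-11 - 1*(-19))*G)*(-7 - 1*15) = ((-11 - 1*(-19))*(16/3))*(-7 - 1*15) = ((-11 + 19)*(16/3))*(-7 - 15) = (8*(16/3))*(-22) = (128/3)*(-22) = -2816/3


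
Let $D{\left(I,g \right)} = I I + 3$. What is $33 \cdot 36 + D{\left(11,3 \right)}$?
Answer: $1312$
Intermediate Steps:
$D{\left(I,g \right)} = 3 + I^{2}$ ($D{\left(I,g \right)} = I^{2} + 3 = 3 + I^{2}$)
$33 \cdot 36 + D{\left(11,3 \right)} = 33 \cdot 36 + \left(3 + 11^{2}\right) = 1188 + \left(3 + 121\right) = 1188 + 124 = 1312$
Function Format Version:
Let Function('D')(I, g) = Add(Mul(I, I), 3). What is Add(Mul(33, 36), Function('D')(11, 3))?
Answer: 1312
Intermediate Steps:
Function('D')(I, g) = Add(3, Pow(I, 2)) (Function('D')(I, g) = Add(Pow(I, 2), 3) = Add(3, Pow(I, 2)))
Add(Mul(33, 36), Function('D')(11, 3)) = Add(Mul(33, 36), Add(3, Pow(11, 2))) = Add(1188, Add(3, 121)) = Add(1188, 124) = 1312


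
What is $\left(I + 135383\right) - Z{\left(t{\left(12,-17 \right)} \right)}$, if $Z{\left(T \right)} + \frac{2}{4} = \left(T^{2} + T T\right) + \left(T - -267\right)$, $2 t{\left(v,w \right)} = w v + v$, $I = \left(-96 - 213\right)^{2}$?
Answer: $\frac{424523}{2} \approx 2.1226 \cdot 10^{5}$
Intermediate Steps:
$I = 95481$ ($I = \left(-309\right)^{2} = 95481$)
$t{\left(v,w \right)} = \frac{v}{2} + \frac{v w}{2}$ ($t{\left(v,w \right)} = \frac{w v + v}{2} = \frac{v w + v}{2} = \frac{v + v w}{2} = \frac{v}{2} + \frac{v w}{2}$)
$Z{\left(T \right)} = \frac{533}{2} + T + 2 T^{2}$ ($Z{\left(T \right)} = - \frac{1}{2} + \left(\left(T^{2} + T T\right) + \left(T - -267\right)\right) = - \frac{1}{2} + \left(\left(T^{2} + T^{2}\right) + \left(T + 267\right)\right) = - \frac{1}{2} + \left(2 T^{2} + \left(267 + T\right)\right) = - \frac{1}{2} + \left(267 + T + 2 T^{2}\right) = \frac{533}{2} + T + 2 T^{2}$)
$\left(I + 135383\right) - Z{\left(t{\left(12,-17 \right)} \right)} = \left(95481 + 135383\right) - \left(\frac{533}{2} + \frac{1}{2} \cdot 12 \left(1 - 17\right) + 2 \left(\frac{1}{2} \cdot 12 \left(1 - 17\right)\right)^{2}\right) = 230864 - \left(\frac{533}{2} + \frac{1}{2} \cdot 12 \left(-16\right) + 2 \left(\frac{1}{2} \cdot 12 \left(-16\right)\right)^{2}\right) = 230864 - \left(\frac{533}{2} - 96 + 2 \left(-96\right)^{2}\right) = 230864 - \left(\frac{533}{2} - 96 + 2 \cdot 9216\right) = 230864 - \left(\frac{533}{2} - 96 + 18432\right) = 230864 - \frac{37205}{2} = \frac{424523}{2}$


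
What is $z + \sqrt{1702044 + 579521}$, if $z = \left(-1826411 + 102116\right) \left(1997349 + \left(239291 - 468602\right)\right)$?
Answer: $-3048619083210 + \sqrt{2281565} \approx -3.0486 \cdot 10^{12}$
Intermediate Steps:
$z = -3048619083210$ ($z = - 1724295 \left(1997349 + \left(239291 - 468602\right)\right) = - 1724295 \left(1997349 - 229311\right) = \left(-1724295\right) 1768038 = -3048619083210$)
$z + \sqrt{1702044 + 579521} = -3048619083210 + \sqrt{1702044 + 579521} = -3048619083210 + \sqrt{2281565}$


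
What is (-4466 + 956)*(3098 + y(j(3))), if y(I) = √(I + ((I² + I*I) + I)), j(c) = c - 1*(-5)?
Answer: -10916100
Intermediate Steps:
j(c) = 5 + c (j(c) = c + 5 = 5 + c)
y(I) = √(2*I + 2*I²) (y(I) = √(I + ((I² + I²) + I)) = √(I + (2*I² + I)) = √(I + (I + 2*I²)) = √(2*I + 2*I²))
(-4466 + 956)*(3098 + y(j(3))) = (-4466 + 956)*(3098 + √2*√((5 + 3)*(1 + (5 + 3)))) = -3510*(3098 + √2*√(8*(1 + 8))) = -3510*(3098 + √2*√(8*9)) = -3510*(3098 + √2*√72) = -3510*(3098 + √2*(6*√2)) = -3510*(3098 + 12) = -3510*3110 = -10916100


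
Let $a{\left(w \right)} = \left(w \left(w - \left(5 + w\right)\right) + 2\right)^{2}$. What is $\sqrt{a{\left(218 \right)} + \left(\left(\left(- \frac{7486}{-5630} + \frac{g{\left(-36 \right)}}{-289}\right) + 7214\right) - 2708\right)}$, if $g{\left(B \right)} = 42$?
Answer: $\frac{\sqrt{2721215255200305}}{47855} \approx 1090.1$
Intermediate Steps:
$a{\left(w \right)} = \left(2 - 5 w\right)^{2}$ ($a{\left(w \right)} = \left(w \left(-5\right) + 2\right)^{2} = \left(- 5 w + 2\right)^{2} = \left(2 - 5 w\right)^{2}$)
$\sqrt{a{\left(218 \right)} + \left(\left(\left(- \frac{7486}{-5630} + \frac{g{\left(-36 \right)}}{-289}\right) + 7214\right) - 2708\right)} = \sqrt{\left(-2 + 5 \cdot 218\right)^{2} + \left(\left(\left(- \frac{7486}{-5630} + \frac{42}{-289}\right) + 7214\right) - 2708\right)} = \sqrt{\left(-2 + 1090\right)^{2} + \left(\left(\left(\left(-7486\right) \left(- \frac{1}{5630}\right) + 42 \left(- \frac{1}{289}\right)\right) + 7214\right) - 2708\right)} = \sqrt{1088^{2} + \left(\left(\left(\frac{3743}{2815} - \frac{42}{289}\right) + 7214\right) - 2708\right)} = \sqrt{1183744 + \left(\left(\frac{963497}{813535} + 7214\right) - 2708\right)} = \sqrt{1183744 + \left(\frac{5869804987}{813535} - 2708\right)} = \sqrt{1183744 + \frac{3666752207}{813535}} = \sqrt{\frac{966683927247}{813535}} = \frac{\sqrt{2721215255200305}}{47855}$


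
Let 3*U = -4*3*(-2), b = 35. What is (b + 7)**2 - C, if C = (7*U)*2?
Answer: 1652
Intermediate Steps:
U = 8 (U = (-4*3*(-2))/3 = (-12*(-2))/3 = (1/3)*24 = 8)
C = 112 (C = (7*8)*2 = 56*2 = 112)
(b + 7)**2 - C = (35 + 7)**2 - 1*112 = 42**2 - 112 = 1764 - 112 = 1652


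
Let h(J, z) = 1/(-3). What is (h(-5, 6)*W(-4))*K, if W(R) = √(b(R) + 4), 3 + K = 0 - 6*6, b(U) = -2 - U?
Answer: 13*√6 ≈ 31.843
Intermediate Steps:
K = -39 (K = -3 + (0 - 6*6) = -3 + (0 - 1*36) = -3 + (0 - 36) = -3 - 36 = -39)
W(R) = √(2 - R) (W(R) = √((-2 - R) + 4) = √(2 - R))
h(J, z) = -⅓
(h(-5, 6)*W(-4))*K = -√(2 - 1*(-4))/3*(-39) = -√(2 + 4)/3*(-39) = -√6/3*(-39) = 13*√6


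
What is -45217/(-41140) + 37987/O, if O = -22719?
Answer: -535500157/934659660 ≈ -0.57294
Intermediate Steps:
-45217/(-41140) + 37987/O = -45217/(-41140) + 37987/(-22719) = -45217*(-1/41140) + 37987*(-1/22719) = 45217/41140 - 37987/22719 = -535500157/934659660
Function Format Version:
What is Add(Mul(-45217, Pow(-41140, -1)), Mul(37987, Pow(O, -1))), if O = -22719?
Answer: Rational(-535500157, 934659660) ≈ -0.57294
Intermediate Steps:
Add(Mul(-45217, Pow(-41140, -1)), Mul(37987, Pow(O, -1))) = Add(Mul(-45217, Pow(-41140, -1)), Mul(37987, Pow(-22719, -1))) = Add(Mul(-45217, Rational(-1, 41140)), Mul(37987, Rational(-1, 22719))) = Add(Rational(45217, 41140), Rational(-37987, 22719)) = Rational(-535500157, 934659660)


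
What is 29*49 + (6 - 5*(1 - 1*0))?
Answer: 1422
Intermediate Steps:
29*49 + (6 - 5*(1 - 1*0)) = 1421 + (6 - 5*(1 + 0)) = 1421 + (6 - 5*1) = 1421 + (6 - 5) = 1421 + 1 = 1422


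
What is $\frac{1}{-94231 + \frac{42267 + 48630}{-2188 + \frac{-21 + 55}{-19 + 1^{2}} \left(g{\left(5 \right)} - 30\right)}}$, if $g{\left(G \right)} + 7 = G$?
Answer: $- \frac{19148}{1805153261} \approx -1.0607 \cdot 10^{-5}$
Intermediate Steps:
$g{\left(G \right)} = -7 + G$
$\frac{1}{-94231 + \frac{42267 + 48630}{-2188 + \frac{-21 + 55}{-19 + 1^{2}} \left(g{\left(5 \right)} - 30\right)}} = \frac{1}{-94231 + \frac{42267 + 48630}{-2188 + \frac{-21 + 55}{-19 + 1^{2}} \left(\left(-7 + 5\right) - 30\right)}} = \frac{1}{-94231 + \frac{90897}{-2188 + \frac{34}{-19 + 1} \left(-2 - 30\right)}} = \frac{1}{-94231 + \frac{90897}{-2188 + \frac{34}{-18} \left(-32\right)}} = \frac{1}{-94231 + \frac{90897}{-2188 + 34 \left(- \frac{1}{18}\right) \left(-32\right)}} = \frac{1}{-94231 + \frac{90897}{-2188 - - \frac{544}{9}}} = \frac{1}{-94231 + \frac{90897}{-2188 + \frac{544}{9}}} = \frac{1}{-94231 + \frac{90897}{- \frac{19148}{9}}} = \frac{1}{-94231 + 90897 \left(- \frac{9}{19148}\right)} = \frac{1}{-94231 - \frac{818073}{19148}} = \frac{1}{- \frac{1805153261}{19148}} = - \frac{19148}{1805153261}$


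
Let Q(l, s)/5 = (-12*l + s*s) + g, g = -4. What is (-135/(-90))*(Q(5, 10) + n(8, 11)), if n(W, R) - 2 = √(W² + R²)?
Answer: 273 + 3*√185/2 ≈ 293.40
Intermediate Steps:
n(W, R) = 2 + √(R² + W²) (n(W, R) = 2 + √(W² + R²) = 2 + √(R² + W²))
Q(l, s) = -20 - 60*l + 5*s² (Q(l, s) = 5*((-12*l + s*s) - 4) = 5*((-12*l + s²) - 4) = 5*((s² - 12*l) - 4) = 5*(-4 + s² - 12*l) = -20 - 60*l + 5*s²)
(-135/(-90))*(Q(5, 10) + n(8, 11)) = (-135/(-90))*((-20 - 60*5 + 5*10²) + (2 + √(11² + 8²))) = (-135*(-1/90))*((-20 - 300 + 5*100) + (2 + √(121 + 64))) = 3*((-20 - 300 + 500) + (2 + √185))/2 = 3*(180 + (2 + √185))/2 = 3*(182 + √185)/2 = 273 + 3*√185/2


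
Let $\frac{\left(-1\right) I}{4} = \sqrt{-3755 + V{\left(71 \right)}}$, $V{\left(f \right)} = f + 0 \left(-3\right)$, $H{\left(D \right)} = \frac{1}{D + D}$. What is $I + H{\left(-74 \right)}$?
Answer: $- \frac{1}{148} - 8 i \sqrt{921} \approx -0.0067568 - 242.78 i$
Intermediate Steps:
$H{\left(D \right)} = \frac{1}{2 D}$
$V{\left(f \right)} = f$ ($V{\left(f \right)} = f + 0 = f$)
$I = - 8 i \sqrt{921}$ ($I = - 4 \sqrt{-3755 + 71} = - 4 \sqrt{-3684} = - 4 \cdot 2 i \sqrt{921} = - 8 i \sqrt{921} \approx - 242.78 i$)
$I + H{\left(-74 \right)} = - 8 i \sqrt{921} + \frac{1}{2 \left(-74\right)} = - 8 i \sqrt{921} + \frac{1}{2} \left(- \frac{1}{74}\right) = - 8 i \sqrt{921} - \frac{1}{148} = - \frac{1}{148} - 8 i \sqrt{921}$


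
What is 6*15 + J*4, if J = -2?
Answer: 82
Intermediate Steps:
6*15 + J*4 = 6*15 - 2*4 = 90 - 8 = 82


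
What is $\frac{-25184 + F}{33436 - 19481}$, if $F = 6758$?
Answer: $- \frac{18426}{13955} \approx -1.3204$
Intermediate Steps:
$\frac{-25184 + F}{33436 - 19481} = \frac{-25184 + 6758}{33436 - 19481} = - \frac{18426}{13955}$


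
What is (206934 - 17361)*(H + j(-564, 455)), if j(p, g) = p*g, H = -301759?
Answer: -105853582167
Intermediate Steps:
j(p, g) = g*p
(206934 - 17361)*(H + j(-564, 455)) = (206934 - 17361)*(-301759 + 455*(-564)) = 189573*(-301759 - 256620) = 189573*(-558379) = -105853582167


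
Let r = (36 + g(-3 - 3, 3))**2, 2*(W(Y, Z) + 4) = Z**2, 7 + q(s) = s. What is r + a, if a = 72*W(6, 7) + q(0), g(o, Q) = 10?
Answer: 3585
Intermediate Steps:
q(s) = -7 + s
W(Y, Z) = -4 + Z**2/2
r = 2116 (r = (36 + 10)**2 = 46**2 = 2116)
a = 1469 (a = 72*(-4 + (1/2)*7**2) + (-7 + 0) = 72*(-4 + (1/2)*49) - 7 = 72*(-4 + 49/2) - 7 = 72*(41/2) - 7 = 1476 - 7 = 1469)
r + a = 2116 + 1469 = 3585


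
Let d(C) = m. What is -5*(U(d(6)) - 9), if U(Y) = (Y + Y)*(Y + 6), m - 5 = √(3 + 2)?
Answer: -555 - 160*√5 ≈ -912.77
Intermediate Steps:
m = 5 + √5 (m = 5 + √(3 + 2) = 5 + √5 ≈ 7.2361)
d(C) = 5 + √5
U(Y) = 2*Y*(6 + Y) (U(Y) = (2*Y)*(6 + Y) = 2*Y*(6 + Y))
-5*(U(d(6)) - 9) = -5*(2*(5 + √5)*(6 + (5 + √5)) - 9) = -5*(2*(5 + √5)*(11 + √5) - 9) = -5*(-9 + 2*(5 + √5)*(11 + √5)) = 45 - 10*(5 + √5)*(11 + √5)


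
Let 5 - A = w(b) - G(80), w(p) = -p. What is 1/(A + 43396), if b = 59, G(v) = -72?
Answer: 1/43388 ≈ 2.3048e-5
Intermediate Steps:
A = -8 (A = 5 - (-1*59 - 1*(-72)) = 5 - (-59 + 72) = 5 - 1*13 = 5 - 13 = -8)
1/(A + 43396) = 1/(-8 + 43396) = 1/43388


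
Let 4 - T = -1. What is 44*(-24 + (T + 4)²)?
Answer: 2508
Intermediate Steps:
T = 5 (T = 4 - 1*(-1) = 4 + 1 = 5)
44*(-24 + (T + 4)²) = 44*(-24 + (5 + 4)²) = 44*(-24 + 9²) = 44*(-24 + 81) = 44*57 = 2508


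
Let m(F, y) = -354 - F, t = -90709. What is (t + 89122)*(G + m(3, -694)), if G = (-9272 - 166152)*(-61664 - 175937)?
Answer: -66147616020129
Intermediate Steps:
G = 41680917824 (G = -175424*(-237601) = 41680917824)
(t + 89122)*(G + m(3, -694)) = (-90709 + 89122)*(41680917824 + (-354 - 1*3)) = -1587*(41680917824 + (-354 - 3)) = -1587*(41680917824 - 357) = -1587*41680917467 = -66147616020129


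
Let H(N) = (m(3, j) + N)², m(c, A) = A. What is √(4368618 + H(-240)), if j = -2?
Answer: √4427182 ≈ 2104.1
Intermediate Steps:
H(N) = (-2 + N)²
√(4368618 + H(-240)) = √(4368618 + (-2 - 240)²) = √(4368618 + (-242)²) = √(4368618 + 58564) = √4427182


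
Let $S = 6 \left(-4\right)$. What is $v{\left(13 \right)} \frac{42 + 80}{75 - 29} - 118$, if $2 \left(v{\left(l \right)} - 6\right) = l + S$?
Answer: $- \frac{5367}{46} \approx -116.67$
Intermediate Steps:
$S = -24$
$v{\left(l \right)} = -6 + \frac{l}{2}$ ($v{\left(l \right)} = 6 + \frac{l - 24}{2} = 6 + \frac{-24 + l}{2} = 6 + \left(-12 + \frac{l}{2}\right) = -6 + \frac{l}{2}$)
$v{\left(13 \right)} \frac{42 + 80}{75 - 29} - 118 = \left(-6 + \frac{1}{2} \cdot 13\right) \frac{42 + 80}{75 - 29} - 118 = \left(-6 + \frac{13}{2}\right) \frac{122}{46} - 118 = \frac{122 \cdot \frac{1}{46}}{2} - 118 = \frac{1}{2} \cdot \frac{61}{23} - 118 = \frac{61}{46} - 118 = - \frac{5367}{46}$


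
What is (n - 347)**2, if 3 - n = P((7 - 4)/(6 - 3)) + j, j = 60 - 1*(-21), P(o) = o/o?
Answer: 181476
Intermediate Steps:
P(o) = 1
j = 81 (j = 60 + 21 = 81)
n = -79 (n = 3 - (1 + 81) = 3 - 1*82 = 3 - 82 = -79)
(n - 347)**2 = (-79 - 347)**2 = (-426)**2 = 181476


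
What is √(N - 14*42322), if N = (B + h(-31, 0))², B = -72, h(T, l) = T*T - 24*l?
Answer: 7*√4037 ≈ 444.76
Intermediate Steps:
h(T, l) = T² - 24*l
N = 790321 (N = (-72 + ((-31)² - 24*0))² = (-72 + (961 + 0))² = (-72 + 961)² = 889² = 790321)
√(N - 14*42322) = √(790321 - 14*42322) = √(790321 - 592508) = √197813 = 7*√4037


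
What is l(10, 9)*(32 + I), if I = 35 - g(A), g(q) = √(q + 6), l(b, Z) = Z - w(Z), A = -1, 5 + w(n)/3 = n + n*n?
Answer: -16482 + 246*√5 ≈ -15932.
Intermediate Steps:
w(n) = -15 + 3*n + 3*n² (w(n) = -15 + 3*(n + n*n) = -15 + 3*(n + n²) = -15 + (3*n + 3*n²) = -15 + 3*n + 3*n²)
l(b, Z) = 15 - 3*Z² - 2*Z (l(b, Z) = Z - (-15 + 3*Z + 3*Z²) = Z + (15 - 3*Z - 3*Z²) = 15 - 3*Z² - 2*Z)
g(q) = √(6 + q)
I = 35 - √5 (I = 35 - √(6 - 1) = 35 - √5 ≈ 32.764)
l(10, 9)*(32 + I) = (15 - 3*9² - 2*9)*(32 + (35 - √5)) = (15 - 3*81 - 18)*(67 - √5) = (15 - 243 - 18)*(67 - √5) = -246*(67 - √5) = -16482 + 246*√5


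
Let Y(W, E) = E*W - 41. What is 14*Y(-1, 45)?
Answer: -1204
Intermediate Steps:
Y(W, E) = -41 + E*W
14*Y(-1, 45) = 14*(-41 + 45*(-1)) = 14*(-41 - 45) = 14*(-86) = -1204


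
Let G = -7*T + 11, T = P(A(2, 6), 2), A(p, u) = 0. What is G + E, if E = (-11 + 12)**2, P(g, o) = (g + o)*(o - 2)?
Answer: 12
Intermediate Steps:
P(g, o) = (-2 + o)*(g + o) (P(g, o) = (g + o)*(-2 + o) = (-2 + o)*(g + o))
T = 0 (T = 2**2 - 2*0 - 2*2 + 0*2 = 4 + 0 - 4 + 0 = 0)
E = 1 (E = 1**2 = 1)
G = 11 (G = -7*0 + 11 = 0 + 11 = 11)
G + E = 11 + 1 = 12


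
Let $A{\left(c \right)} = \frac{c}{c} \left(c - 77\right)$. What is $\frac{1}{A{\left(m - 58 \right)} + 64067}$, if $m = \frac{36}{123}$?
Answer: $\frac{41}{2621224} \approx 1.5642 \cdot 10^{-5}$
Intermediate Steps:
$m = \frac{12}{41}$ ($m = 36 \cdot \frac{1}{123} = \frac{12}{41} \approx 0.29268$)
$A{\left(c \right)} = -77 + c$ ($A{\left(c \right)} = 1 \left(-77 + c\right) = -77 + c$)
$\frac{1}{A{\left(m - 58 \right)} + 64067} = \frac{1}{\left(-77 + \left(\frac{12}{41} - 58\right)\right) + 64067} = \frac{1}{\left(-77 - \frac{2366}{41}\right) + 64067} = \frac{1}{- \frac{5523}{41} + 64067} = \frac{1}{\frac{2621224}{41}} = \frac{41}{2621224}$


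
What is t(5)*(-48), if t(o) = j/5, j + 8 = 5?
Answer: 144/5 ≈ 28.800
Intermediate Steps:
j = -3 (j = -8 + 5 = -3)
t(o) = -⅗ (t(o) = -3/5 = -3*⅕ = -⅗)
t(5)*(-48) = -⅗*(-48) = 144/5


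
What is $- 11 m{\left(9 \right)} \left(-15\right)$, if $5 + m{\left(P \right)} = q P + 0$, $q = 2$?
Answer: $2145$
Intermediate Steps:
$m{\left(P \right)} = -5 + 2 P$ ($m{\left(P \right)} = -5 + \left(2 P + 0\right) = -5 + 2 P$)
$- 11 m{\left(9 \right)} \left(-15\right) = - 11 \left(-5 + 2 \cdot 9\right) \left(-15\right) = - 11 \left(-5 + 18\right) \left(-15\right) = \left(-11\right) 13 \left(-15\right) = \left(-143\right) \left(-15\right) = 2145$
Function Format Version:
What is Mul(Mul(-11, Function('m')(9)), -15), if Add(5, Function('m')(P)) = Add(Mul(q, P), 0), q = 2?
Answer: 2145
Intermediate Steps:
Function('m')(P) = Add(-5, Mul(2, P)) (Function('m')(P) = Add(-5, Add(Mul(2, P), 0)) = Add(-5, Mul(2, P)))
Mul(Mul(-11, Function('m')(9)), -15) = Mul(Mul(-11, Add(-5, Mul(2, 9))), -15) = Mul(Mul(-11, Add(-5, 18)), -15) = Mul(Mul(-11, 13), -15) = Mul(-143, -15) = 2145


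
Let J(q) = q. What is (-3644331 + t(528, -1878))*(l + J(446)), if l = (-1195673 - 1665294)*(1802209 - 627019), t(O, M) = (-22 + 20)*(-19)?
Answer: 12252768340070723212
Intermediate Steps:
t(O, M) = 38 (t(O, M) = -2*(-19) = 38)
l = -3362179808730 (l = -2860967*1175190 = -3362179808730)
(-3644331 + t(528, -1878))*(l + J(446)) = (-3644331 + 38)*(-3362179808730 + 446) = -3644293*(-3362179808284) = 12252768340070723212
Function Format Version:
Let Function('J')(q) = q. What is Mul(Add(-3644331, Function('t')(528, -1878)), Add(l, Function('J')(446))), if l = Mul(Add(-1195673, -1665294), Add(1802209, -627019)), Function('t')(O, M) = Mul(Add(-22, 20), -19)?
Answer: 12252768340070723212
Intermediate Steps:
Function('t')(O, M) = 38 (Function('t')(O, M) = Mul(-2, -19) = 38)
l = -3362179808730 (l = Mul(-2860967, 1175190) = -3362179808730)
Mul(Add(-3644331, Function('t')(528, -1878)), Add(l, Function('J')(446))) = Mul(Add(-3644331, 38), Add(-3362179808730, 446)) = Mul(-3644293, -3362179808284) = 12252768340070723212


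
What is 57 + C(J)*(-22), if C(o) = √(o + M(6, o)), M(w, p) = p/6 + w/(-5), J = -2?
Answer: 57 - 22*I*√795/15 ≈ 57.0 - 41.354*I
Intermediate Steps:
M(w, p) = -w/5 + p/6 (M(w, p) = p*(⅙) + w*(-⅕) = p/6 - w/5 = -w/5 + p/6)
C(o) = √(-6/5 + 7*o/6) (C(o) = √(o + (-⅕*6 + o/6)) = √(o + (-6/5 + o/6)) = √(-6/5 + 7*o/6))
57 + C(J)*(-22) = 57 + (√(-1080 + 1050*(-2))/30)*(-22) = 57 + (√(-1080 - 2100)/30)*(-22) = 57 + (√(-3180)/30)*(-22) = 57 + ((2*I*√795)/30)*(-22) = 57 + (I*√795/15)*(-22) = 57 - 22*I*√795/15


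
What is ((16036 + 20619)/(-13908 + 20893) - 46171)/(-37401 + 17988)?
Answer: 21497852/9039987 ≈ 2.3781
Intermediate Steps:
((16036 + 20619)/(-13908 + 20893) - 46171)/(-37401 + 17988) = (36655/6985 - 46171)/(-19413) = (36655*(1/6985) - 46171)*(-1/19413) = (7331/1397 - 46171)*(-1/19413) = -64493556/1397*(-1/19413) = 21497852/9039987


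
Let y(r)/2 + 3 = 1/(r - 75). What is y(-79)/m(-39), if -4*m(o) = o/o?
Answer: 1852/77 ≈ 24.052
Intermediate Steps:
m(o) = -¼ (m(o) = -o/(4*o) = -¼*1 = -¼)
y(r) = -6 + 2/(-75 + r) (y(r) = -6 + 2/(r - 75) = -6 + 2/(-75 + r))
y(-79)/m(-39) = (2*(226 - 3*(-79))/(-75 - 79))/(-¼) = (2*(226 + 237)/(-154))*(-4) = (2*(-1/154)*463)*(-4) = -463/77*(-4) = 1852/77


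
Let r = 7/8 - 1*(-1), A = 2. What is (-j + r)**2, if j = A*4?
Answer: 2401/64 ≈ 37.516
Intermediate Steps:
j = 8 (j = 2*4 = 8)
r = 15/8 (r = 7*(1/8) + 1 = 7/8 + 1 = 15/8 ≈ 1.8750)
(-j + r)**2 = (-1*8 + 15/8)**2 = (-8 + 15/8)**2 = (-49/8)**2 = 2401/64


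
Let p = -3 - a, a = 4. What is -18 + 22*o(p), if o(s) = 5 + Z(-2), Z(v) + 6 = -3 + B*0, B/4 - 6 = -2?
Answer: -106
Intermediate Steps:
B = 16 (B = 24 + 4*(-2) = 24 - 8 = 16)
p = -7 (p = -3 - 1*4 = -3 - 4 = -7)
Z(v) = -9 (Z(v) = -6 + (-3 + 16*0) = -6 + (-3 + 0) = -6 - 3 = -9)
o(s) = -4 (o(s) = 5 - 9 = -4)
-18 + 22*o(p) = -18 + 22*(-4) = -18 - 88 = -106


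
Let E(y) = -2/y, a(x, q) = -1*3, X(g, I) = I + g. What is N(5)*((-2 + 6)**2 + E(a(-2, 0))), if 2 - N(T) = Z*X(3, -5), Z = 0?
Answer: 100/3 ≈ 33.333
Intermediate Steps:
a(x, q) = -3
N(T) = 2 (N(T) = 2 - 0*(-5 + 3) = 2 - 0*(-2) = 2 - 1*0 = 2 + 0 = 2)
N(5)*((-2 + 6)**2 + E(a(-2, 0))) = 2*((-2 + 6)**2 - 2/(-3)) = 2*(4**2 - 2*(-1/3)) = 2*(16 + 2/3) = 2*(50/3) = 100/3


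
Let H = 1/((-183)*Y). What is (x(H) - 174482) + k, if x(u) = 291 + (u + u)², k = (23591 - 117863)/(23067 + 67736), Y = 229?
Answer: -27778042765246666393/159467924319147 ≈ -1.7419e+5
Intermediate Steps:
H = -1/41907 (H = 1/(-183*229) = -1/183*1/229 = -1/41907 ≈ -2.3862e-5)
k = -94272/90803 ≈ -1.0382
x(u) = 291 + 4*u² (x(u) = 291 + (2*u)² = 291 + 4*u²)
(x(H) - 174482) + k = ((291 + 4*(-1/41907)²) - 174482) - 94272/90803 = ((291 + 4*(1/1756196649)) - 174482) - 94272/90803 = ((291 + 4/1756196649) - 174482) - 94272/90803 = (511053224863/1756196649 - 174482) - 94272/90803 = -305913650485955/1756196649 - 94272/90803 = -27778042765246666393/159467924319147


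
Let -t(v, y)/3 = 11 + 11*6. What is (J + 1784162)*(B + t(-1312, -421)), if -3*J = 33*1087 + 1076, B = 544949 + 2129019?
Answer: 14212353299243/3 ≈ 4.7374e+12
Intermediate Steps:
t(v, y) = -231 (t(v, y) = -3*(11 + 11*6) = -3*(11 + 66) = -3*77 = -231)
B = 2673968
J = -36947/3 (J = -(33*1087 + 1076)/3 = -(35871 + 1076)/3 = -⅓*36947 = -36947/3 ≈ -12316.)
(J + 1784162)*(B + t(-1312, -421)) = (-36947/3 + 1784162)*(2673968 - 231) = (5315539/3)*2673737 = 14212353299243/3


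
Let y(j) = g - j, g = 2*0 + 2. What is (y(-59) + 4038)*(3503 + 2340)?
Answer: 23950457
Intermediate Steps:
g = 2 (g = 0 + 2 = 2)
y(j) = 2 - j
(y(-59) + 4038)*(3503 + 2340) = ((2 - 1*(-59)) + 4038)*(3503 + 2340) = ((2 + 59) + 4038)*5843 = (61 + 4038)*5843 = 4099*5843 = 23950457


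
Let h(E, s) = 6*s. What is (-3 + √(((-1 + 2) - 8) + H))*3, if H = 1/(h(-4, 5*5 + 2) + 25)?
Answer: -9 + 6*I*√61149/187 ≈ -9.0 + 7.9342*I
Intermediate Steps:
H = 1/187 (H = 1/(6*(5*5 + 2) + 25) = 1/(6*(25 + 2) + 25) = 1/(6*27 + 25) = 1/(162 + 25) = 1/187 ≈ 0.0053476)
(-3 + √(((-1 + 2) - 8) + H))*3 = (-3 + √(((-1 + 2) - 8) + 1/187))*3 = (-3 + √((1 - 8) + 1/187))*3 = (-3 + √(-7 + 1/187))*3 = (-3 + √(-1308/187))*3 = (-3 + 2*I*√61149/187)*3 = -9 + 6*I*√61149/187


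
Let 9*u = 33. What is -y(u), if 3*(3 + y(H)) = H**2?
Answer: -40/27 ≈ -1.4815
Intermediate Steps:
u = 11/3 (u = (1/9)*33 = 11/3 ≈ 3.6667)
y(H) = -3 + H**2/3
-y(u) = -(-3 + (11/3)**2/3) = -(-3 + (1/3)*(121/9)) = -(-3 + 121/27) = -1*40/27 = -40/27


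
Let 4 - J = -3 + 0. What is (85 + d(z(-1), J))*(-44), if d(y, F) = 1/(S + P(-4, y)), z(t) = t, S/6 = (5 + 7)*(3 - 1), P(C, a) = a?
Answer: -48624/13 ≈ -3740.3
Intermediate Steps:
J = 7 (J = 4 - (-3 + 0) = 4 - 1*(-3) = 4 + 3 = 7)
S = 144 (S = 6*((5 + 7)*(3 - 1)) = 6*(12*2) = 6*24 = 144)
d(y, F) = 1/(144 + y)
(85 + d(z(-1), J))*(-44) = (85 + 1/(144 - 1))*(-44) = (85 + 1/143)*(-44) = (12156/143)*(-44) = -48624/13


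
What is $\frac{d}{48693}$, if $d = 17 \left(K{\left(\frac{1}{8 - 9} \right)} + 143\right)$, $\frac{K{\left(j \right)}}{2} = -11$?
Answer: $\frac{2057}{48693} \approx 0.042244$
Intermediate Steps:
$K{\left(j \right)} = -22$ ($K{\left(j \right)} = 2 \left(-11\right) = -22$)
$d = 2057$ ($d = 17 \left(-22 + 143\right) = 17 \cdot 121 = 2057$)
$\frac{d}{48693} = \frac{2057}{48693}$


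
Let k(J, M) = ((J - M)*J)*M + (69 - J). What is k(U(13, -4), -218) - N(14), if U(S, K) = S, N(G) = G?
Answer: -654612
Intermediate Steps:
k(J, M) = 69 - J + J*M*(J - M) (k(J, M) = (J*(J - M))*M + (69 - J) = J*M*(J - M) + (69 - J) = 69 - J + J*M*(J - M))
k(U(13, -4), -218) - N(14) = (69 - 1*13 - 218*13**2 - 1*13*(-218)**2) - 1*14 = (69 - 13 - 218*169 - 1*13*47524) - 14 = (69 - 13 - 36842 - 617812) - 14 = -654598 - 14 = -654612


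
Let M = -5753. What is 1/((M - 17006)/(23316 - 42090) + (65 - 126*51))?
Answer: -18774/119398655 ≈ -0.00015724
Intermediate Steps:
1/((M - 17006)/(23316 - 42090) + (65 - 126*51)) = 1/((-5753 - 17006)/(23316 - 42090) + (65 - 126*51)) = 1/(-22759/(-18774) + (65 - 6426)) = 1/(-22759*(-1/18774) - 6361) = 1/(22759/18774 - 6361) = 1/(-119398655/18774) = -18774/119398655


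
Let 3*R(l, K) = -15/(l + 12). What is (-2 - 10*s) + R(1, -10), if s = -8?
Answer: 1009/13 ≈ 77.615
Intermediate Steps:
R(l, K) = -5/(12 + l) (R(l, K) = (-15/(l + 12))/3 = (-15/(12 + l))/3 = -5/(12 + l))
(-2 - 10*s) + R(1, -10) = (-2 - 10*(-8)) - 5/(12 + 1) = (-2 + 80) - 5/13 = 78 - 5*1/13 = 78 - 5/13 = 1009/13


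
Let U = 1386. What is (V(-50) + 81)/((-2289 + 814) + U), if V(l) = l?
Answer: -31/89 ≈ -0.34831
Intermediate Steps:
(V(-50) + 81)/((-2289 + 814) + U) = (-50 + 81)/((-2289 + 814) + 1386) = 31/(-1475 + 1386) = 31/(-89) = 31*(-1/89) = -31/89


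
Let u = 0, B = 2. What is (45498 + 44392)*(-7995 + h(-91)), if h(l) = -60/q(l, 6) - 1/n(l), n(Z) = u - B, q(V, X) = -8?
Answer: -717951430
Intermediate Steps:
n(Z) = -2 (n(Z) = 0 - 1*2 = 0 - 2 = -2)
h(l) = 8 (h(l) = -60/(-8) - 1/(-2) = -60*(-⅛) - 1*(-½) = 15/2 + ½ = 8)
(45498 + 44392)*(-7995 + h(-91)) = (45498 + 44392)*(-7995 + 8) = 89890*(-7987) = -717951430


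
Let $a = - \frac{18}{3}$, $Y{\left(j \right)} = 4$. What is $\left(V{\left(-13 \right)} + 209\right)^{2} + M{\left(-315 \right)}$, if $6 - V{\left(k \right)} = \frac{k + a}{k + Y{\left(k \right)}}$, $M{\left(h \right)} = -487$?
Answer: $\frac{3631609}{81} \approx 44835.0$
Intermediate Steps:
$a = -6$ ($a = \left(-18\right) \frac{1}{3} = -6$)
$V{\left(k \right)} = 6 - \frac{-6 + k}{4 + k}$ ($V{\left(k \right)} = 6 - \frac{k - 6}{k + 4} = 6 - \frac{-6 + k}{4 + k}$)
$\left(V{\left(-13 \right)} + 209\right)^{2} + M{\left(-315 \right)} = \left(\frac{5 \left(6 - 13\right)}{4 - 13} + 209\right)^{2} - 487 = \left(5 \frac{1}{-9} \left(-7\right) + 209\right)^{2} - 487 = \left(5 \left(- \frac{1}{9}\right) \left(-7\right) + 209\right)^{2} - 487 = \left(\frac{35}{9} + 209\right)^{2} - 487 = \left(\frac{1916}{9}\right)^{2} - 487 = \frac{3671056}{81} - 487 = \frac{3631609}{81}$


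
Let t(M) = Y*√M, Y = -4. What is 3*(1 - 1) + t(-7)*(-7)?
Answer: 28*I*√7 ≈ 74.081*I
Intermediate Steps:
t(M) = -4*√M
3*(1 - 1) + t(-7)*(-7) = 3*(1 - 1) - 4*I*√7*(-7) = 3*0 - 4*I*√7*(-7) = 0 - 4*I*√7*(-7) = 0 + 28*I*√7 = 28*I*√7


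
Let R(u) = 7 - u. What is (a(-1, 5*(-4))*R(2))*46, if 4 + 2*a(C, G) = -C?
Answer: -345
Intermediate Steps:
a(C, G) = -2 - C/2 (a(C, G) = -2 + (-C)/2 = -2 - C/2)
(a(-1, 5*(-4))*R(2))*46 = ((-2 - ½*(-1))*(7 - 1*2))*46 = ((-2 + ½)*(7 - 2))*46 = -3/2*5*46 = -15/2*46 = -345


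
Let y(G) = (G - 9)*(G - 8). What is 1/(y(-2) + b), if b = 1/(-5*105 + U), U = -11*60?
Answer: 1185/130349 ≈ 0.0090910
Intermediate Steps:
U = -660
y(G) = (-9 + G)*(-8 + G)
b = -1/1185 (b = 1/(-5*105 - 660) = 1/(-525 - 660) = 1/(-1185) = -1/1185 ≈ -0.00084388)
1/(y(-2) + b) = 1/((72 + (-2)² - 17*(-2)) - 1/1185) = 1/((72 + 4 + 34) - 1/1185) = 1/(110 - 1/1185) = 1/(130349/1185) = 1185/130349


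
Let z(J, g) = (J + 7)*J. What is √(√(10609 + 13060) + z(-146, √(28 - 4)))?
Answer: √(20294 + √23669) ≈ 143.00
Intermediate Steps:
z(J, g) = J*(7 + J) (z(J, g) = (7 + J)*J = J*(7 + J))
√(√(10609 + 13060) + z(-146, √(28 - 4))) = √(√(10609 + 13060) - 146*(7 - 146)) = √(√23669 - 146*(-139)) = √(√23669 + 20294) = √(20294 + √23669)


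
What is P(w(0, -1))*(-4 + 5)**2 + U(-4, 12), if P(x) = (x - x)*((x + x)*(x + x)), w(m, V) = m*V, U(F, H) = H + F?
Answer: 8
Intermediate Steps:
U(F, H) = F + H
w(m, V) = V*m
P(x) = 0 (P(x) = 0*((2*x)*(2*x)) = 0*(4*x**2) = 0)
P(w(0, -1))*(-4 + 5)**2 + U(-4, 12) = 0*(-4 + 5)**2 + (-4 + 12) = 0*1**2 + 8 = 0*1 + 8 = 0 + 8 = 8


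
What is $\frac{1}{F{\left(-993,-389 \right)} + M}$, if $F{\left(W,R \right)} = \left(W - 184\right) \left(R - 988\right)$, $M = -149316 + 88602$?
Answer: $\frac{1}{1560015} \approx 6.4102 \cdot 10^{-7}$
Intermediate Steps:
$M = -60714$
$F{\left(W,R \right)} = \left(-988 + R\right) \left(-184 + W\right)$ ($F{\left(W,R \right)} = \left(-184 + W\right) \left(-988 + R\right) = \left(-988 + R\right) \left(-184 + W\right)$)
$\frac{1}{F{\left(-993,-389 \right)} + M} = \frac{1}{\left(181792 - -981084 - -71576 - -386277\right) - 60714} = \frac{1}{\left(181792 + 981084 + 71576 + 386277\right) - 60714} = \frac{1}{1620729 - 60714} = \frac{1}{1560015}$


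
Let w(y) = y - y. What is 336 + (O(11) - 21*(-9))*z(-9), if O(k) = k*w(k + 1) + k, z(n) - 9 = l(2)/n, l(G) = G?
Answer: 18824/9 ≈ 2091.6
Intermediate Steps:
w(y) = 0
z(n) = 9 + 2/n
O(k) = k (O(k) = k*0 + k = 0 + k = k)
336 + (O(11) - 21*(-9))*z(-9) = 336 + (11 - 21*(-9))*(9 + 2/(-9)) = 336 + (11 + 189)*(9 + 2*(-⅑)) = 336 + 200*(9 - 2/9) = 336 + 200*(79/9) = 336 + 15800/9 = 18824/9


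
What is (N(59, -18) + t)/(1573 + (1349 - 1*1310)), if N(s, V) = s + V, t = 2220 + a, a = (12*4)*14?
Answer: 2933/1612 ≈ 1.8195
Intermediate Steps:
a = 672 (a = 48*14 = 672)
t = 2892 (t = 2220 + 672 = 2892)
N(s, V) = V + s
(N(59, -18) + t)/(1573 + (1349 - 1*1310)) = ((-18 + 59) + 2892)/(1573 + (1349 - 1*1310)) = (41 + 2892)/(1573 + (1349 - 1310)) = 2933/(1573 + 39) = 2933/1612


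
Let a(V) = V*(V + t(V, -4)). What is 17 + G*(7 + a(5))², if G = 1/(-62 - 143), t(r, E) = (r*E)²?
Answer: -4125539/205 ≈ -20125.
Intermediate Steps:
t(r, E) = E²*r² (t(r, E) = (E*r)² = E²*r²)
a(V) = V*(V + 16*V²) (a(V) = V*(V + (-4)²*V²) = V*(V + 16*V²))
G = -1/205 (G = 1/(-205) = -1/205 ≈ -0.0048781)
17 + G*(7 + a(5))² = 17 - (7 + 5²*(1 + 16*5))²/205 = 17 - (7 + 25*(1 + 80))²/205 = 17 - (7 + 25*81)²/205 = 17 - (7 + 2025)²/205 = 17 - 1/205*2032² = 17 - 1/205*4129024 = 17 - 4129024/205 = -4125539/205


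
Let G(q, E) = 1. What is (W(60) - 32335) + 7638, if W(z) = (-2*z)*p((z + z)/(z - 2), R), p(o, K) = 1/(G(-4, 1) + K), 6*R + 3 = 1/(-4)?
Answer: -274547/11 ≈ -24959.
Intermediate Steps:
R = -13/24 (R = -½ + (1/(-4))/6 = -½ + (1*(-¼))/6 = -½ + (⅙)*(-¼) = -½ - 1/24 = -13/24 ≈ -0.54167)
p(o, K) = 1/(1 + K)
W(z) = -48*z/11 (W(z) = (-2*z)/(1 - 13/24) = (-2*z)/(11/24) = -2*z*(24/11) = -48*z/11)
(W(60) - 32335) + 7638 = (-48/11*60 - 32335) + 7638 = (-2880/11 - 32335) + 7638 = -358565/11 + 7638 = -274547/11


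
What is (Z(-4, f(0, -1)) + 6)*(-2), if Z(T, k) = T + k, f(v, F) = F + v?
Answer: -2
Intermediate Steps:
(Z(-4, f(0, -1)) + 6)*(-2) = ((-4 + (-1 + 0)) + 6)*(-2) = ((-4 - 1) + 6)*(-2) = (-5 + 6)*(-2) = 1*(-2) = -2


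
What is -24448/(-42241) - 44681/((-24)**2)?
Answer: -1873288073/24330816 ≈ -76.992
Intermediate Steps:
-24448/(-42241) - 44681/((-24)**2) = -24448*(-1/42241) - 44681/576 = 24448/42241 - 44681*1/576 = 24448/42241 - 44681/576 = -1873288073/24330816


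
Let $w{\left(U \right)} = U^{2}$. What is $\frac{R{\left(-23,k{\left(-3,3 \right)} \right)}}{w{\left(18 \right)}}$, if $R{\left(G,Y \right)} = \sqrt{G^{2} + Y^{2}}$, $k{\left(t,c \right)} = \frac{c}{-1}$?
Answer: $\frac{\sqrt{538}}{324} \approx 0.071589$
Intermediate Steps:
$k{\left(t,c \right)} = - c$ ($k{\left(t,c \right)} = c \left(-1\right) = - c$)
$\frac{R{\left(-23,k{\left(-3,3 \right)} \right)}}{w{\left(18 \right)}} = \frac{\sqrt{\left(-23\right)^{2} + \left(\left(-1\right) 3\right)^{2}}}{18^{2}} = \frac{\sqrt{529 + \left(-3\right)^{2}}}{324} = \sqrt{529 + 9} \cdot \frac{1}{324} = \sqrt{538} \cdot \frac{1}{324} = \frac{\sqrt{538}}{324}$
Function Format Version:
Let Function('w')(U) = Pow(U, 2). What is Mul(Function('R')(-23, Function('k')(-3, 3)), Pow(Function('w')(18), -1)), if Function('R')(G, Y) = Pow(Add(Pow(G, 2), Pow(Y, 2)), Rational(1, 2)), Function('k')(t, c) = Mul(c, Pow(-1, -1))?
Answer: Mul(Rational(1, 324), Pow(538, Rational(1, 2))) ≈ 0.071589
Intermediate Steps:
Function('k')(t, c) = Mul(-1, c) (Function('k')(t, c) = Mul(c, -1) = Mul(-1, c))
Mul(Function('R')(-23, Function('k')(-3, 3)), Pow(Function('w')(18), -1)) = Mul(Pow(Add(Pow(-23, 2), Pow(Mul(-1, 3), 2)), Rational(1, 2)), Pow(Pow(18, 2), -1)) = Mul(Pow(Add(529, Pow(-3, 2)), Rational(1, 2)), Pow(324, -1)) = Mul(Pow(Add(529, 9), Rational(1, 2)), Rational(1, 324)) = Mul(Pow(538, Rational(1, 2)), Rational(1, 324)) = Mul(Rational(1, 324), Pow(538, Rational(1, 2)))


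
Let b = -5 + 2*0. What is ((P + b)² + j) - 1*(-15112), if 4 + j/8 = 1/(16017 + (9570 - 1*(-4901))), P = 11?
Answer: 57607077/3811 ≈ 15116.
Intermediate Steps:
b = -5 (b = -5 + 0 = -5)
j = -121951/3811 (j = -32 + 8/(16017 + (9570 - 1*(-4901))) = -32 + 8/(16017 + (9570 + 4901)) = -32 + 8/(16017 + 14471) = -32 + 8/30488 = -32 + 8*(1/30488) = -32 + 1/3811 = -121951/3811 ≈ -32.000)
((P + b)² + j) - 1*(-15112) = ((11 - 5)² - 121951/3811) - 1*(-15112) = (6² - 121951/3811) + 15112 = (36 - 121951/3811) + 15112 = 15245/3811 + 15112 = 57607077/3811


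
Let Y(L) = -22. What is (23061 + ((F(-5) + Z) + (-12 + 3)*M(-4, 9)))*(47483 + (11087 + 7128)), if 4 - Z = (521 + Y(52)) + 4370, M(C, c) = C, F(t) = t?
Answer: 1197477446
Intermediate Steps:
Z = -4865 (Z = 4 - ((521 - 22) + 4370) = 4 - (499 + 4370) = 4 - 1*4869 = 4 - 4869 = -4865)
(23061 + ((F(-5) + Z) + (-12 + 3)*M(-4, 9)))*(47483 + (11087 + 7128)) = (23061 + ((-5 - 4865) + (-12 + 3)*(-4)))*(47483 + (11087 + 7128)) = (23061 + (-4870 - 9*(-4)))*(47483 + 18215) = (23061 + (-4870 + 36))*65698 = (23061 - 4834)*65698 = 18227*65698 = 1197477446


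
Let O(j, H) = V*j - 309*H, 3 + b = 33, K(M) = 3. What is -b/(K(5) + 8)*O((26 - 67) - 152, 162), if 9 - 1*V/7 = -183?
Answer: 9283500/11 ≈ 8.4395e+5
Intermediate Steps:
V = 1344 (V = 63 - 7*(-183) = 63 + 1281 = 1344)
b = 30 (b = -3 + 33 = 30)
O(j, H) = -309*H + 1344*j (O(j, H) = 1344*j - 309*H = -309*H + 1344*j)
-b/(K(5) + 8)*O((26 - 67) - 152, 162) = -30/(3 + 8)*(-309*162 + 1344*((26 - 67) - 152)) = -30/11*(-50058 + 1344*(-41 - 152)) = -30*(1/11)*(-50058 + 1344*(-193)) = -30*(-50058 - 259392)/11 = -30*(-309450)/11 = -1*(-9283500/11) = 9283500/11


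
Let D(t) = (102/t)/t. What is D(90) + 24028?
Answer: 32437817/1350 ≈ 24028.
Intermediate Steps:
D(t) = 102/t**2
D(90) + 24028 = 102/90**2 + 24028 = 102*(1/8100) + 24028 = 17/1350 + 24028 = 32437817/1350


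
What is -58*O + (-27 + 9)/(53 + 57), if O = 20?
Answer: -63809/55 ≈ -1160.2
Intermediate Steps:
-58*O + (-27 + 9)/(53 + 57) = -58*20 + (-27 + 9)/(53 + 57) = -1160 - 18/110 = -1160 - 18*1/110 = -1160 - 9/55 = -63809/55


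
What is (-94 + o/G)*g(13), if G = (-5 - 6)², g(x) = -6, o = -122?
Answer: 68976/121 ≈ 570.05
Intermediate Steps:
G = 121 (G = (-11)² = 121)
(-94 + o/G)*g(13) = (-94 - 122/121)*(-6) = -11496/121*(-6) = 68976/121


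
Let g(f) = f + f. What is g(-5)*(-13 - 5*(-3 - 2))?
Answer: -120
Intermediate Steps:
g(f) = 2*f
g(-5)*(-13 - 5*(-3 - 2)) = (2*(-5))*(-13 - 5*(-3 - 2)) = -10*(-13 - 5*(-5)) = -10*(-13 + 25) = -10*12 = -120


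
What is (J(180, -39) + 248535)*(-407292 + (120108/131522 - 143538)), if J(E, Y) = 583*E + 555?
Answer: -12824054030051280/65761 ≈ -1.9501e+11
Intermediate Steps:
J(E, Y) = 555 + 583*E
(J(180, -39) + 248535)*(-407292 + (120108/131522 - 143538)) = ((555 + 583*180) + 248535)*(-407292 + (120108/131522 - 143538)) = ((555 + 104940) + 248535)*(-407292 + (120108*(1/131522) - 143538)) = (105495 + 248535)*(-407292 + (60054/65761 - 143538)) = 354030*(-407292 - 9439142364/65761) = 354030*(-36223071576/65761) = -12824054030051280/65761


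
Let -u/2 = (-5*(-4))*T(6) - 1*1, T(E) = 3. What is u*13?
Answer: -1534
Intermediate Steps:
u = -118 (u = -2*(-5*(-4)*3 - 1*1) = -2*(20*3 - 1) = -2*(60 - 1) = -2*59 = -118)
u*13 = -118*13 = -1534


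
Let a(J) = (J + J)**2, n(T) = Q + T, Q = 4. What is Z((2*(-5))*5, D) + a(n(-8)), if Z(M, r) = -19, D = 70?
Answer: 45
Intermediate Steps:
n(T) = 4 + T
a(J) = 4*J**2 (a(J) = (2*J)**2 = 4*J**2)
Z((2*(-5))*5, D) + a(n(-8)) = -19 + 4*(4 - 8)**2 = -19 + 4*(-4)**2 = -19 + 4*16 = -19 + 64 = 45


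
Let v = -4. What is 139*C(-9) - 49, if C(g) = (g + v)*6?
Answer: -10891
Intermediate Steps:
C(g) = -24 + 6*g (C(g) = (g - 4)*6 = (-4 + g)*6 = -24 + 6*g)
139*C(-9) - 49 = 139*(-24 + 6*(-9)) - 49 = 139*(-24 - 54) - 49 = 139*(-78) - 49 = -10842 - 49 = -10891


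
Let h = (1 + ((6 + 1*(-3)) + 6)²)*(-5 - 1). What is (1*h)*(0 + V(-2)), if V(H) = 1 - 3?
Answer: 984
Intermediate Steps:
h = -492 (h = (1 + ((6 - 3) + 6)²)*(-6) = (1 + (3 + 6)²)*(-6) = (1 + 9²)*(-6) = (1 + 81)*(-6) = 82*(-6) = -492)
V(H) = -2
(1*h)*(0 + V(-2)) = (1*(-492))*(0 - 2) = -492*(-2) = 984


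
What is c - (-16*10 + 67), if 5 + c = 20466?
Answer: 20554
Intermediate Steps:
c = 20461 (c = -5 + 20466 = 20461)
c - (-16*10 + 67) = 20461 - (-16*10 + 67) = 20461 - (-160 + 67) = 20461 - 1*(-93) = 20461 + 93 = 20554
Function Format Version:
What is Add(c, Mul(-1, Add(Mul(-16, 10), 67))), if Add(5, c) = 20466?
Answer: 20554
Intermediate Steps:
c = 20461 (c = Add(-5, 20466) = 20461)
Add(c, Mul(-1, Add(Mul(-16, 10), 67))) = Add(20461, Mul(-1, Add(Mul(-16, 10), 67))) = Add(20461, Mul(-1, Add(-160, 67))) = Add(20461, Mul(-1, -93)) = Add(20461, 93) = 20554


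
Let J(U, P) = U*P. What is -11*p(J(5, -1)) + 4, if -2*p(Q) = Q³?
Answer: -1367/2 ≈ -683.50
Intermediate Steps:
J(U, P) = P*U
p(Q) = -Q³/2
-11*p(J(5, -1)) + 4 = -(-11)*(-1*5)³/2 + 4 = -(-11)*(-5)³/2 + 4 = -(-11)*(-125)/2 + 4 = -11*125/2 + 4 = -1375/2 + 4 = -1367/2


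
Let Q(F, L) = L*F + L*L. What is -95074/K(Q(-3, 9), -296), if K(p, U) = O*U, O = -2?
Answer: -47537/296 ≈ -160.60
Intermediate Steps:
Q(F, L) = L² + F*L (Q(F, L) = F*L + L² = L² + F*L)
K(p, U) = -2*U
-95074/K(Q(-3, 9), -296) = -95074/((-2*(-296))) = -95074/592 = -95074*1/592 = -47537/296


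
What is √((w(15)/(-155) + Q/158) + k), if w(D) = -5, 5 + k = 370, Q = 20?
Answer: √2190077026/2449 ≈ 19.109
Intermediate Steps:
k = 365 (k = -5 + 370 = 365)
√((w(15)/(-155) + Q/158) + k) = √((-5/(-155) + 20/158) + 365) = √((-5*(-1/155) + 20*(1/158)) + 365) = √((1/31 + 10/79) + 365) = √(389/2449 + 365) = √(894274/2449) = √2190077026/2449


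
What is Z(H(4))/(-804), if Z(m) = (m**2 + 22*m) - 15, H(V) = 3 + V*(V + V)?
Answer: -165/67 ≈ -2.4627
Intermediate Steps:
H(V) = 3 + 2*V**2 (H(V) = 3 + V*(2*V) = 3 + 2*V**2)
Z(m) = -15 + m**2 + 22*m
Z(H(4))/(-804) = (-15 + (3 + 2*4**2)**2 + 22*(3 + 2*4**2))/(-804) = (-15 + (3 + 2*16)**2 + 22*(3 + 2*16))*(-1/804) = (-15 + (3 + 32)**2 + 22*(3 + 32))*(-1/804) = (-15 + 35**2 + 22*35)*(-1/804) = (-15 + 1225 + 770)*(-1/804) = 1980*(-1/804) = -165/67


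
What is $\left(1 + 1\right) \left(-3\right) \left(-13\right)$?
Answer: $78$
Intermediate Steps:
$\left(1 + 1\right) \left(-3\right) \left(-13\right) = 2 \left(-3\right) \left(-13\right) = \left(-6\right) \left(-13\right) = 78$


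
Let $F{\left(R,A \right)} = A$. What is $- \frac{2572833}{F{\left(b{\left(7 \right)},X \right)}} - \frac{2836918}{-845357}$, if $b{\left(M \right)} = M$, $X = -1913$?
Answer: $\frac{2180389410515}{1617167941} \approx 1348.3$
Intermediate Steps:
$- \frac{2572833}{F{\left(b{\left(7 \right)},X \right)}} - \frac{2836918}{-845357} = - \frac{2572833}{-1913} - \frac{2836918}{-845357} = \left(-2572833\right) \left(- \frac{1}{1913}\right) - - \frac{2836918}{845357} = \frac{2572833}{1913} + \frac{2836918}{845357} = \frac{2180389410515}{1617167941}$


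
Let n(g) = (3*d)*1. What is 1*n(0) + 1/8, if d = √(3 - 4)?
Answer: ⅛ + 3*I ≈ 0.125 + 3.0*I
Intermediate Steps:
d = I (d = √(-1) = I ≈ 1.0*I)
n(g) = 3*I (n(g) = (3*I)*1 = 3*I)
1*n(0) + 1/8 = 1*(3*I) + 1/8 = 3*I + ⅛ = ⅛ + 3*I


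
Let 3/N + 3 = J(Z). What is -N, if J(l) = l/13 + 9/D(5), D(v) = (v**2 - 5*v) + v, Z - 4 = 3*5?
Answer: -195/17 ≈ -11.471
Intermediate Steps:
Z = 19 (Z = 4 + 3*5 = 4 + 15 = 19)
D(v) = v**2 - 4*v
J(l) = 9/5 + l/13 (J(l) = l/13 + 9/((5*(-4 + 5))) = l*(1/13) + 9/((5*1)) = l/13 + 9/5 = 9/5 + l/13)
N = 195/17 (N = 3/(-3 + (9/5 + (1/13)*19)) = 3/(-3 + (9/5 + 19/13)) = 3/(-3 + 212/65) = 3/(17/65) = 3*(65/17) = 195/17 ≈ 11.471)
-N = -1*195/17 = -195/17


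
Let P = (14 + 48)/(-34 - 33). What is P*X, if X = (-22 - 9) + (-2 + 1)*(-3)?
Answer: 1736/67 ≈ 25.910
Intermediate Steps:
P = -62/67 (P = 62/(-67) = 62*(-1/67) = -62/67 ≈ -0.92537)
X = -28 (X = -31 - 1*(-3) = -31 + 3 = -28)
P*X = -62/67*(-28) = 1736/67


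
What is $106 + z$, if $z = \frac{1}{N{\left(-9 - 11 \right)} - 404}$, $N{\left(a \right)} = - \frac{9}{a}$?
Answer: $\frac{855506}{8071} \approx 106.0$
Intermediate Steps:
$z = - \frac{20}{8071}$ ($z = \frac{1}{- \frac{9}{-9 - 11} - 404} = \frac{1}{- \frac{9}{-20} - 404} = \frac{1}{\left(-9\right) \left(- \frac{1}{20}\right) - 404} = \frac{1}{\frac{9}{20} - 404} = \frac{1}{- \frac{8071}{20}} = - \frac{20}{8071} \approx -0.002478$)
$106 + z = 106 - \frac{20}{8071} = \frac{855506}{8071}$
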